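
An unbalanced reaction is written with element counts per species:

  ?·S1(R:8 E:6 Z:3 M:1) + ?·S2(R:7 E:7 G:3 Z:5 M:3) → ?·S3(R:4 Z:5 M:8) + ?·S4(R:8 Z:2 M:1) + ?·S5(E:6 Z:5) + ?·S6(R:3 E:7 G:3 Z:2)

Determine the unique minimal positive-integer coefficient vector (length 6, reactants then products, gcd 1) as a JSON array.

R: 1·8+6·7 = 50 | 2·4+3·8+1·0+6·3 = 50
E: 1·6+6·7 = 48 | 2·0+3·0+1·6+6·7 = 48
G: 1·0+6·3 = 18 | 2·0+3·0+1·0+6·3 = 18
Z: 1·3+6·5 = 33 | 2·5+3·2+1·5+6·2 = 33
M: 1·1+6·3 = 19 | 2·8+3·1+1·0+6·0 = 19
gcd(1,6,2,3,1,6) = 1

Coefficients: [1, 6, 2, 3, 1, 6]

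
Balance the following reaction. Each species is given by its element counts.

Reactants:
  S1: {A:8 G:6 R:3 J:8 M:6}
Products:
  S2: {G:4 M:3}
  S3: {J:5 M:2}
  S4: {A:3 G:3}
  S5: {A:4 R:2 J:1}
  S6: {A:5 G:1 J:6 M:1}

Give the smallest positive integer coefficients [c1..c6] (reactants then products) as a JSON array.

A: 4·8 = 32 | 5·0+4·0+1·3+6·4+1·5 = 32
G: 4·6 = 24 | 5·4+4·0+1·3+6·0+1·1 = 24
R: 4·3 = 12 | 5·0+4·0+1·0+6·2+1·0 = 12
J: 4·8 = 32 | 5·0+4·5+1·0+6·1+1·6 = 32
M: 4·6 = 24 | 5·3+4·2+1·0+6·0+1·1 = 24
gcd(4,5,4,1,6,1) = 1

Coefficients: [4, 5, 4, 1, 6, 1]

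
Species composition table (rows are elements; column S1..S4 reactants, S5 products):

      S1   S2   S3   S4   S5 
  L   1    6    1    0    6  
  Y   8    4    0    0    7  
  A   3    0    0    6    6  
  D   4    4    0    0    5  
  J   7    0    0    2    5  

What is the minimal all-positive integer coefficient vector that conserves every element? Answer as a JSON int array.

L: 2·1+3·6+4·1+3·0 = 24 | 4·6 = 24
Y: 2·8+3·4+4·0+3·0 = 28 | 4·7 = 28
A: 2·3+3·0+4·0+3·6 = 24 | 4·6 = 24
D: 2·4+3·4+4·0+3·0 = 20 | 4·5 = 20
J: 2·7+3·0+4·0+3·2 = 20 | 4·5 = 20
gcd(2,3,4,3,4) = 1

Coefficients: [2, 3, 4, 3, 4]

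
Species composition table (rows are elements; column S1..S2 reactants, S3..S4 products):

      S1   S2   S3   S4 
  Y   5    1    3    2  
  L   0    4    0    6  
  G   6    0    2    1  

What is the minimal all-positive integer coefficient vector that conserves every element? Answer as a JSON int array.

Y: 1·5+6·1 = 11 | 1·3+4·2 = 11
L: 1·0+6·4 = 24 | 1·0+4·6 = 24
G: 1·6+6·0 = 6 | 1·2+4·1 = 6
gcd(1,6,1,4) = 1

Coefficients: [1, 6, 1, 4]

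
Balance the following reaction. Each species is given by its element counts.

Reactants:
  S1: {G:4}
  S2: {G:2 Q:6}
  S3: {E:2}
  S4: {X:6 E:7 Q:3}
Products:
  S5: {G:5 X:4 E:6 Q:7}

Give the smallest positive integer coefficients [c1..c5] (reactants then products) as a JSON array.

G: 5·4+5·2+4·0+4·0 = 30 | 6·5 = 30
X: 5·0+5·0+4·0+4·6 = 24 | 6·4 = 24
E: 5·0+5·0+4·2+4·7 = 36 | 6·6 = 36
Q: 5·0+5·6+4·0+4·3 = 42 | 6·7 = 42
gcd(5,5,4,4,6) = 1

Coefficients: [5, 5, 4, 4, 6]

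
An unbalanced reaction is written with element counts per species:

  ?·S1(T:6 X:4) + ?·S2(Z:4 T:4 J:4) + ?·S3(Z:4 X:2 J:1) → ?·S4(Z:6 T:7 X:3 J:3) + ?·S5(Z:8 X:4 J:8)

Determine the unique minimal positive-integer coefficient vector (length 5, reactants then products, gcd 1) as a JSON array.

Z: 2·0+4·4+4·4 = 32 | 4·6+1·8 = 32
T: 2·6+4·4+4·0 = 28 | 4·7+1·0 = 28
X: 2·4+4·0+4·2 = 16 | 4·3+1·4 = 16
J: 2·0+4·4+4·1 = 20 | 4·3+1·8 = 20
gcd(2,4,4,4,1) = 1

Coefficients: [2, 4, 4, 4, 1]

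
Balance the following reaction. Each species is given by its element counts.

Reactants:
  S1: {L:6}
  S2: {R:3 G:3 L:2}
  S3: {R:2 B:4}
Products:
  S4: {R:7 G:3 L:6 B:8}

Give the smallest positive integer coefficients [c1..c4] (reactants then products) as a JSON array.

R: 2·0+3·3+6·2 = 21 | 3·7 = 21
G: 2·0+3·3+6·0 = 9 | 3·3 = 9
L: 2·6+3·2+6·0 = 18 | 3·6 = 18
B: 2·0+3·0+6·4 = 24 | 3·8 = 24
gcd(2,3,6,3) = 1

Coefficients: [2, 3, 6, 3]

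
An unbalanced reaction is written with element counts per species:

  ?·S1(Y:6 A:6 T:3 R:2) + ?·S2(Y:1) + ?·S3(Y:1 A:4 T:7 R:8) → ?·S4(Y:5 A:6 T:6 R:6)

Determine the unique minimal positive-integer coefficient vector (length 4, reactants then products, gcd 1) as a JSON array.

Coefficients: [3, 4, 3, 5]

Y: 3·6+4·1+3·1 = 25 | 5·5 = 25
A: 3·6+4·0+3·4 = 30 | 5·6 = 30
T: 3·3+4·0+3·7 = 30 | 5·6 = 30
R: 3·2+4·0+3·8 = 30 | 5·6 = 30
gcd(3,4,3,5) = 1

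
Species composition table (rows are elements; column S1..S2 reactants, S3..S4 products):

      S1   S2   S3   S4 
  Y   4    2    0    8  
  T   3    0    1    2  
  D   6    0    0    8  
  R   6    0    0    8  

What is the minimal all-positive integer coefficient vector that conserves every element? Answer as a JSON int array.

Y: 4·4+4·2 = 24 | 6·0+3·8 = 24
T: 4·3+4·0 = 12 | 6·1+3·2 = 12
D: 4·6+4·0 = 24 | 6·0+3·8 = 24
R: 4·6+4·0 = 24 | 6·0+3·8 = 24
gcd(4,4,6,3) = 1

Coefficients: [4, 4, 6, 3]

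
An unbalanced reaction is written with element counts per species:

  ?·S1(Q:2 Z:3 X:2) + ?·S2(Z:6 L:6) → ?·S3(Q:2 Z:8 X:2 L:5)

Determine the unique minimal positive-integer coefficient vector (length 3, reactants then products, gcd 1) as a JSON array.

Q: 6·2+5·0 = 12 | 6·2 = 12
Z: 6·3+5·6 = 48 | 6·8 = 48
X: 6·2+5·0 = 12 | 6·2 = 12
L: 6·0+5·6 = 30 | 6·5 = 30
gcd(6,5,6) = 1

Coefficients: [6, 5, 6]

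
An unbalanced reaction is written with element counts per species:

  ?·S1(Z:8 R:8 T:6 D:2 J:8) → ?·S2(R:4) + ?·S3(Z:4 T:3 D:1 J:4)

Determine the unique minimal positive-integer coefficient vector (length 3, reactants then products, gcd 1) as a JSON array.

Z: 1·8 = 8 | 2·0+2·4 = 8
R: 1·8 = 8 | 2·4+2·0 = 8
T: 1·6 = 6 | 2·0+2·3 = 6
D: 1·2 = 2 | 2·0+2·1 = 2
J: 1·8 = 8 | 2·0+2·4 = 8
gcd(1,2,2) = 1

Coefficients: [1, 2, 2]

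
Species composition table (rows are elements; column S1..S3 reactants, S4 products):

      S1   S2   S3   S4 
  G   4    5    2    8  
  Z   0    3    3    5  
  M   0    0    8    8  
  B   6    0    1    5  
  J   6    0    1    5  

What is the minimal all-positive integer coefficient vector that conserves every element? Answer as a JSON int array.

G: 2·4+2·5+3·2 = 24 | 3·8 = 24
Z: 2·0+2·3+3·3 = 15 | 3·5 = 15
M: 2·0+2·0+3·8 = 24 | 3·8 = 24
B: 2·6+2·0+3·1 = 15 | 3·5 = 15
J: 2·6+2·0+3·1 = 15 | 3·5 = 15
gcd(2,2,3,3) = 1

Coefficients: [2, 2, 3, 3]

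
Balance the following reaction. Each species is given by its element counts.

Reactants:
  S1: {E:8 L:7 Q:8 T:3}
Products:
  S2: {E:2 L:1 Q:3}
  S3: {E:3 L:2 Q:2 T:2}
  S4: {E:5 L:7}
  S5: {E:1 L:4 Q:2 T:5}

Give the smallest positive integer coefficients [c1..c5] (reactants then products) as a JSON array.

Coefficients: [3, 6, 2, 1, 1]

E: 3·8 = 24 | 6·2+2·3+1·5+1·1 = 24
L: 3·7 = 21 | 6·1+2·2+1·7+1·4 = 21
Q: 3·8 = 24 | 6·3+2·2+1·0+1·2 = 24
T: 3·3 = 9 | 6·0+2·2+1·0+1·5 = 9
gcd(3,6,2,1,1) = 1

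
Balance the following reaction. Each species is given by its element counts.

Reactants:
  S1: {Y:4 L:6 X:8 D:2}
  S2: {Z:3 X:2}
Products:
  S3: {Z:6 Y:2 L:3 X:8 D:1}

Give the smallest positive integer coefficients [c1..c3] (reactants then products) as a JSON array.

Z: 1·0+4·3 = 12 | 2·6 = 12
Y: 1·4+4·0 = 4 | 2·2 = 4
L: 1·6+4·0 = 6 | 2·3 = 6
X: 1·8+4·2 = 16 | 2·8 = 16
D: 1·2+4·0 = 2 | 2·1 = 2
gcd(1,4,2) = 1

Coefficients: [1, 4, 2]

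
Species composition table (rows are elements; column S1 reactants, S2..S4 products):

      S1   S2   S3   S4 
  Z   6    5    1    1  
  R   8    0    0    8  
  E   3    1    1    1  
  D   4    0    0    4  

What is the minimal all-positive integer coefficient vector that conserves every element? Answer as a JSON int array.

Z: 4·6 = 24 | 3·5+5·1+4·1 = 24
R: 4·8 = 32 | 3·0+5·0+4·8 = 32
E: 4·3 = 12 | 3·1+5·1+4·1 = 12
D: 4·4 = 16 | 3·0+5·0+4·4 = 16
gcd(4,3,5,4) = 1

Coefficients: [4, 3, 5, 4]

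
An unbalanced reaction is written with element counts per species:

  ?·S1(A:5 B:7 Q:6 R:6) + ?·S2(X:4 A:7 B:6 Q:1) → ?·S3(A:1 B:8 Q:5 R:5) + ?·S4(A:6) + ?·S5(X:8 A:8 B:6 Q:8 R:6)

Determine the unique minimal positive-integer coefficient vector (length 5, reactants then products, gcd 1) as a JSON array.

Coefficients: [6, 2, 6, 5, 1]

X: 6·0+2·4 = 8 | 6·0+5·0+1·8 = 8
A: 6·5+2·7 = 44 | 6·1+5·6+1·8 = 44
B: 6·7+2·6 = 54 | 6·8+5·0+1·6 = 54
Q: 6·6+2·1 = 38 | 6·5+5·0+1·8 = 38
R: 6·6+2·0 = 36 | 6·5+5·0+1·6 = 36
gcd(6,2,6,5,1) = 1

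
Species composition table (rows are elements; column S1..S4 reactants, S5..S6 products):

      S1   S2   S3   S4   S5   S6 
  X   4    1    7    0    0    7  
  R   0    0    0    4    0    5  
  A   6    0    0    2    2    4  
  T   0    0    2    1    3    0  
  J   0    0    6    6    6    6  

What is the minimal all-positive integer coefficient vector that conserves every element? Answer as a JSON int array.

Coefficients: [2, 6, 2, 5, 3, 4]

X: 2·4+6·1+2·7+5·0 = 28 | 3·0+4·7 = 28
R: 2·0+6·0+2·0+5·4 = 20 | 3·0+4·5 = 20
A: 2·6+6·0+2·0+5·2 = 22 | 3·2+4·4 = 22
T: 2·0+6·0+2·2+5·1 = 9 | 3·3+4·0 = 9
J: 2·0+6·0+2·6+5·6 = 42 | 3·6+4·6 = 42
gcd(2,6,2,5,3,4) = 1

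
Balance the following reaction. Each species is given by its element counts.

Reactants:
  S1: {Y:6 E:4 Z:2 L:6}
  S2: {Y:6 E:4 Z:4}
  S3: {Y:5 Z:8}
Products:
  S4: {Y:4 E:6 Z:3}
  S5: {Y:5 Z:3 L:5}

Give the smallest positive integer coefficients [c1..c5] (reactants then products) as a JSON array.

Coefficients: [5, 1, 2, 4, 6]

Y: 5·6+1·6+2·5 = 46 | 4·4+6·5 = 46
E: 5·4+1·4+2·0 = 24 | 4·6+6·0 = 24
Z: 5·2+1·4+2·8 = 30 | 4·3+6·3 = 30
L: 5·6+1·0+2·0 = 30 | 4·0+6·5 = 30
gcd(5,1,2,4,6) = 1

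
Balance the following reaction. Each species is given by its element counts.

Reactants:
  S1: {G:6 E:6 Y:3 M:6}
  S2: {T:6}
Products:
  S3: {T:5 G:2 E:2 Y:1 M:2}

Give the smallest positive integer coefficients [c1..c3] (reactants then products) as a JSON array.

Coefficients: [2, 5, 6]

T: 2·0+5·6 = 30 | 6·5 = 30
G: 2·6+5·0 = 12 | 6·2 = 12
E: 2·6+5·0 = 12 | 6·2 = 12
Y: 2·3+5·0 = 6 | 6·1 = 6
M: 2·6+5·0 = 12 | 6·2 = 12
gcd(2,5,6) = 1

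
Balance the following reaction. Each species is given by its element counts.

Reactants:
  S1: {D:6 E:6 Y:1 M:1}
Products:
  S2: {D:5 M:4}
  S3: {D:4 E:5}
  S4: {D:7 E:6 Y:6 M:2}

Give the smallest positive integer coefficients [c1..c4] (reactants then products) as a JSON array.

D: 6·6 = 36 | 1·5+6·4+1·7 = 36
E: 6·6 = 36 | 1·0+6·5+1·6 = 36
Y: 6·1 = 6 | 1·0+6·0+1·6 = 6
M: 6·1 = 6 | 1·4+6·0+1·2 = 6
gcd(6,1,6,1) = 1

Coefficients: [6, 1, 6, 1]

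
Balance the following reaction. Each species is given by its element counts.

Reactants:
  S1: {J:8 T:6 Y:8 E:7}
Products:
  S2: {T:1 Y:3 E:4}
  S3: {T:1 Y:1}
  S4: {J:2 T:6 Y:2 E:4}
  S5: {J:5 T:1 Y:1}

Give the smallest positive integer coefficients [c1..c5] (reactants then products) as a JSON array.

Coefficients: [4, 6, 6, 1, 6]

J: 4·8 = 32 | 6·0+6·0+1·2+6·5 = 32
T: 4·6 = 24 | 6·1+6·1+1·6+6·1 = 24
Y: 4·8 = 32 | 6·3+6·1+1·2+6·1 = 32
E: 4·7 = 28 | 6·4+6·0+1·4+6·0 = 28
gcd(4,6,6,1,6) = 1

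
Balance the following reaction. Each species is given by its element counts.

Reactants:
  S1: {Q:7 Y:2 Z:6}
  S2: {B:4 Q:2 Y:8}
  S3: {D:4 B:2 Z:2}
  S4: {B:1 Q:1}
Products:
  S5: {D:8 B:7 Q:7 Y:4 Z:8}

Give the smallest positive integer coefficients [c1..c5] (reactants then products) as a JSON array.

D: 2·0+1·0+6·4+5·0 = 24 | 3·8 = 24
B: 2·0+1·4+6·2+5·1 = 21 | 3·7 = 21
Q: 2·7+1·2+6·0+5·1 = 21 | 3·7 = 21
Y: 2·2+1·8+6·0+5·0 = 12 | 3·4 = 12
Z: 2·6+1·0+6·2+5·0 = 24 | 3·8 = 24
gcd(2,1,6,5,3) = 1

Coefficients: [2, 1, 6, 5, 3]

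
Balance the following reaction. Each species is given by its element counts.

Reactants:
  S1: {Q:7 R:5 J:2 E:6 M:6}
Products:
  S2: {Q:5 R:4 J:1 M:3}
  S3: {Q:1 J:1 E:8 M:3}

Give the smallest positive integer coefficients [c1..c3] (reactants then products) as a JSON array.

Q: 4·7 = 28 | 5·5+3·1 = 28
R: 4·5 = 20 | 5·4+3·0 = 20
J: 4·2 = 8 | 5·1+3·1 = 8
E: 4·6 = 24 | 5·0+3·8 = 24
M: 4·6 = 24 | 5·3+3·3 = 24
gcd(4,5,3) = 1

Coefficients: [4, 5, 3]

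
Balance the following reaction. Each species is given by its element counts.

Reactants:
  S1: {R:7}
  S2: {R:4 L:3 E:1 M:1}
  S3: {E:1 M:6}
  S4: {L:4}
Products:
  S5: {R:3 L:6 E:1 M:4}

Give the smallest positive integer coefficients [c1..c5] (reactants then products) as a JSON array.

R: 1·7+2·4+3·0+6·0 = 15 | 5·3 = 15
L: 1·0+2·3+3·0+6·4 = 30 | 5·6 = 30
E: 1·0+2·1+3·1+6·0 = 5 | 5·1 = 5
M: 1·0+2·1+3·6+6·0 = 20 | 5·4 = 20
gcd(1,2,3,6,5) = 1

Coefficients: [1, 2, 3, 6, 5]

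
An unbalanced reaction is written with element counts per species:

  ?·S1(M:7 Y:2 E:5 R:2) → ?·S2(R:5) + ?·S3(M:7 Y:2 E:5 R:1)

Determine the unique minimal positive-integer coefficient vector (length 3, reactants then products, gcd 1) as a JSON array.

M: 5·7 = 35 | 1·0+5·7 = 35
Y: 5·2 = 10 | 1·0+5·2 = 10
E: 5·5 = 25 | 1·0+5·5 = 25
R: 5·2 = 10 | 1·5+5·1 = 10
gcd(5,1,5) = 1

Coefficients: [5, 1, 5]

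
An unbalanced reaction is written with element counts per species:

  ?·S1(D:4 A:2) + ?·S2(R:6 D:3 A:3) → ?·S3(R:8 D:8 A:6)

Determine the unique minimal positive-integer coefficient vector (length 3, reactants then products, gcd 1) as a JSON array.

Coefficients: [3, 4, 3]

R: 3·0+4·6 = 24 | 3·8 = 24
D: 3·4+4·3 = 24 | 3·8 = 24
A: 3·2+4·3 = 18 | 3·6 = 18
gcd(3,4,3) = 1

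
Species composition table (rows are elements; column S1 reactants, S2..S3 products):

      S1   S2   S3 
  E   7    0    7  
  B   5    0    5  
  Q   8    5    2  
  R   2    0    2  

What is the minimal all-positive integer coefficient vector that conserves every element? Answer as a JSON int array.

E: 5·7 = 35 | 6·0+5·7 = 35
B: 5·5 = 25 | 6·0+5·5 = 25
Q: 5·8 = 40 | 6·5+5·2 = 40
R: 5·2 = 10 | 6·0+5·2 = 10
gcd(5,6,5) = 1

Coefficients: [5, 6, 5]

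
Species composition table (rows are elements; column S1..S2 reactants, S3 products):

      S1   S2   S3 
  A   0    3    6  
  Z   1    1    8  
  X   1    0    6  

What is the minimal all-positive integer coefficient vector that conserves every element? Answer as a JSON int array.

Coefficients: [6, 2, 1]

A: 6·0+2·3 = 6 | 1·6 = 6
Z: 6·1+2·1 = 8 | 1·8 = 8
X: 6·1+2·0 = 6 | 1·6 = 6
gcd(6,2,1) = 1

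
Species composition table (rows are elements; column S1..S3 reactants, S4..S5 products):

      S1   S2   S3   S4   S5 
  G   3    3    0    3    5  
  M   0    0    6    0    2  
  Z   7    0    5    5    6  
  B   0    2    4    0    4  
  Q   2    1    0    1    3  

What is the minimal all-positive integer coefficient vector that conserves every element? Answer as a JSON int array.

Coefficients: [4, 4, 1, 3, 3]

G: 4·3+4·3+1·0 = 24 | 3·3+3·5 = 24
M: 4·0+4·0+1·6 = 6 | 3·0+3·2 = 6
Z: 4·7+4·0+1·5 = 33 | 3·5+3·6 = 33
B: 4·0+4·2+1·4 = 12 | 3·0+3·4 = 12
Q: 4·2+4·1+1·0 = 12 | 3·1+3·3 = 12
gcd(4,4,1,3,3) = 1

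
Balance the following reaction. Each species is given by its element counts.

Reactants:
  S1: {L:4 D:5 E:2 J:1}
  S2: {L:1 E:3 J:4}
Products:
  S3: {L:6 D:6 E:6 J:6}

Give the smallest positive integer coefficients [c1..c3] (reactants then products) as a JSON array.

Coefficients: [6, 6, 5]

L: 6·4+6·1 = 30 | 5·6 = 30
D: 6·5+6·0 = 30 | 5·6 = 30
E: 6·2+6·3 = 30 | 5·6 = 30
J: 6·1+6·4 = 30 | 5·6 = 30
gcd(6,6,5) = 1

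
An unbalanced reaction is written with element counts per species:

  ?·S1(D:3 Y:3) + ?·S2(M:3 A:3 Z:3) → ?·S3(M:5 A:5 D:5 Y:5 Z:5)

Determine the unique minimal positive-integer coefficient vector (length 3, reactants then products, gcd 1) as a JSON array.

Coefficients: [5, 5, 3]

M: 5·0+5·3 = 15 | 3·5 = 15
A: 5·0+5·3 = 15 | 3·5 = 15
D: 5·3+5·0 = 15 | 3·5 = 15
Y: 5·3+5·0 = 15 | 3·5 = 15
Z: 5·0+5·3 = 15 | 3·5 = 15
gcd(5,5,3) = 1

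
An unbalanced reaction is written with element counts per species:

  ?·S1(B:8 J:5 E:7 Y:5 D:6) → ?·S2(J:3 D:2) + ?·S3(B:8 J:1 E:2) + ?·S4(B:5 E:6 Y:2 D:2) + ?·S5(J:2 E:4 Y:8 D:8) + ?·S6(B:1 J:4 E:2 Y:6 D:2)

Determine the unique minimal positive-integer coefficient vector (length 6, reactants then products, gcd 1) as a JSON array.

B: 4·8 = 32 | 4·0+2·8+3·5+1·0+1·1 = 32
J: 4·5 = 20 | 4·3+2·1+3·0+1·2+1·4 = 20
E: 4·7 = 28 | 4·0+2·2+3·6+1·4+1·2 = 28
Y: 4·5 = 20 | 4·0+2·0+3·2+1·8+1·6 = 20
D: 4·6 = 24 | 4·2+2·0+3·2+1·8+1·2 = 24
gcd(4,4,2,3,1,1) = 1

Coefficients: [4, 4, 2, 3, 1, 1]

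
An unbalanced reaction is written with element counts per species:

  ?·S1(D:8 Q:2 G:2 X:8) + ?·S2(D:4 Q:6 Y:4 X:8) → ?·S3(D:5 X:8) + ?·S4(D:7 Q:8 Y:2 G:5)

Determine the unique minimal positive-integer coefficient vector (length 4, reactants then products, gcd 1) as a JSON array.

D: 5·8+1·4 = 44 | 6·5+2·7 = 44
Q: 5·2+1·6 = 16 | 6·0+2·8 = 16
Y: 5·0+1·4 = 4 | 6·0+2·2 = 4
G: 5·2+1·0 = 10 | 6·0+2·5 = 10
X: 5·8+1·8 = 48 | 6·8+2·0 = 48
gcd(5,1,6,2) = 1

Coefficients: [5, 1, 6, 2]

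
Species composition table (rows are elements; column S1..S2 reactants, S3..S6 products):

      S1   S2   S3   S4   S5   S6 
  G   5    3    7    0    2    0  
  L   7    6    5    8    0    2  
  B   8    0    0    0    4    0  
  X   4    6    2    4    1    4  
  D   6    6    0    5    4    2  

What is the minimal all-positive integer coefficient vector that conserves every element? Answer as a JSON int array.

G: 3·5+6·3 = 33 | 3·7+4·0+6·2+5·0 = 33
L: 3·7+6·6 = 57 | 3·5+4·8+6·0+5·2 = 57
B: 3·8+6·0 = 24 | 3·0+4·0+6·4+5·0 = 24
X: 3·4+6·6 = 48 | 3·2+4·4+6·1+5·4 = 48
D: 3·6+6·6 = 54 | 3·0+4·5+6·4+5·2 = 54
gcd(3,6,3,4,6,5) = 1

Coefficients: [3, 6, 3, 4, 6, 5]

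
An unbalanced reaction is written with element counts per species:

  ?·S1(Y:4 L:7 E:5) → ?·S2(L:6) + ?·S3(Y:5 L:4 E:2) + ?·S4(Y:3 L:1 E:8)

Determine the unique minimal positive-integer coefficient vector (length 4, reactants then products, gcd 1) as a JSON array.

Coefficients: [4, 3, 2, 2]

Y: 4·4 = 16 | 3·0+2·5+2·3 = 16
L: 4·7 = 28 | 3·6+2·4+2·1 = 28
E: 4·5 = 20 | 3·0+2·2+2·8 = 20
gcd(4,3,2,2) = 1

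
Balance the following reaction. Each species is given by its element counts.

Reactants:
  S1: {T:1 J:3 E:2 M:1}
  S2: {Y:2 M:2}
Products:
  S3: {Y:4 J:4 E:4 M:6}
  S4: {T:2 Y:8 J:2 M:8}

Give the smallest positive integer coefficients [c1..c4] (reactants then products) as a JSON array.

T: 2·1+6·0 = 2 | 1·0+1·2 = 2
Y: 2·0+6·2 = 12 | 1·4+1·8 = 12
J: 2·3+6·0 = 6 | 1·4+1·2 = 6
E: 2·2+6·0 = 4 | 1·4+1·0 = 4
M: 2·1+6·2 = 14 | 1·6+1·8 = 14
gcd(2,6,1,1) = 1

Coefficients: [2, 6, 1, 1]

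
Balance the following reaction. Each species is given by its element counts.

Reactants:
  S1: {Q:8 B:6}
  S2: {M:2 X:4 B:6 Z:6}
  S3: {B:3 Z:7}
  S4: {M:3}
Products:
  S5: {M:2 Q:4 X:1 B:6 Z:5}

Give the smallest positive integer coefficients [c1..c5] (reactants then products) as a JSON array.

Coefficients: [2, 1, 2, 2, 4]

M: 2·0+1·2+2·0+2·3 = 8 | 4·2 = 8
Q: 2·8+1·0+2·0+2·0 = 16 | 4·4 = 16
X: 2·0+1·4+2·0+2·0 = 4 | 4·1 = 4
B: 2·6+1·6+2·3+2·0 = 24 | 4·6 = 24
Z: 2·0+1·6+2·7+2·0 = 20 | 4·5 = 20
gcd(2,1,2,2,4) = 1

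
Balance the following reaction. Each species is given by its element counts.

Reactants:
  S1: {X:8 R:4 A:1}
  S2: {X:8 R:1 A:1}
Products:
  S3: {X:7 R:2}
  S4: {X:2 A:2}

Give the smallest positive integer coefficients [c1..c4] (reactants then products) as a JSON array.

Coefficients: [2, 4, 6, 3]

X: 2·8+4·8 = 48 | 6·7+3·2 = 48
R: 2·4+4·1 = 12 | 6·2+3·0 = 12
A: 2·1+4·1 = 6 | 6·0+3·2 = 6
gcd(2,4,6,3) = 1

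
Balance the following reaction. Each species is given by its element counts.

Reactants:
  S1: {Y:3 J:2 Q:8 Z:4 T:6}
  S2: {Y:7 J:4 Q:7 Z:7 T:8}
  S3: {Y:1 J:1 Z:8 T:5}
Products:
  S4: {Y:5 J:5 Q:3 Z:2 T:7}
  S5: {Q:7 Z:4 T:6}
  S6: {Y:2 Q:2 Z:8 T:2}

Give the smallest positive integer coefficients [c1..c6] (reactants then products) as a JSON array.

Y: 6·3+2·7+5·1 = 37 | 5·5+5·0+6·2 = 37
J: 6·2+2·4+5·1 = 25 | 5·5+5·0+6·0 = 25
Q: 6·8+2·7+5·0 = 62 | 5·3+5·7+6·2 = 62
Z: 6·4+2·7+5·8 = 78 | 5·2+5·4+6·8 = 78
T: 6·6+2·8+5·5 = 77 | 5·7+5·6+6·2 = 77
gcd(6,2,5,5,5,6) = 1

Coefficients: [6, 2, 5, 5, 5, 6]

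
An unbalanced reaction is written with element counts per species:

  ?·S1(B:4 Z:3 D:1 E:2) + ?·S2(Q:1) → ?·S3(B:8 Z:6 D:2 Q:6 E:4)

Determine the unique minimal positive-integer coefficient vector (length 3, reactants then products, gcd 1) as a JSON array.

Coefficients: [2, 6, 1]

B: 2·4+6·0 = 8 | 1·8 = 8
Z: 2·3+6·0 = 6 | 1·6 = 6
D: 2·1+6·0 = 2 | 1·2 = 2
Q: 2·0+6·1 = 6 | 1·6 = 6
E: 2·2+6·0 = 4 | 1·4 = 4
gcd(2,6,1) = 1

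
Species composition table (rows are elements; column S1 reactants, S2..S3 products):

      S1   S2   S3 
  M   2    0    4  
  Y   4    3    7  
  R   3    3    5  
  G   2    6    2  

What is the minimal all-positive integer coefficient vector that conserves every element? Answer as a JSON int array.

Coefficients: [6, 1, 3]

M: 6·2 = 12 | 1·0+3·4 = 12
Y: 6·4 = 24 | 1·3+3·7 = 24
R: 6·3 = 18 | 1·3+3·5 = 18
G: 6·2 = 12 | 1·6+3·2 = 12
gcd(6,1,3) = 1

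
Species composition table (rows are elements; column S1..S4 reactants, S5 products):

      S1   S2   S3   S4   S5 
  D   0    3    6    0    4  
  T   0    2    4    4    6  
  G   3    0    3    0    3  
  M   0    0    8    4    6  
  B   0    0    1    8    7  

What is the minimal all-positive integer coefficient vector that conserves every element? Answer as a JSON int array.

Coefficients: [4, 4, 2, 5, 6]

D: 4·0+4·3+2·6+5·0 = 24 | 6·4 = 24
T: 4·0+4·2+2·4+5·4 = 36 | 6·6 = 36
G: 4·3+4·0+2·3+5·0 = 18 | 6·3 = 18
M: 4·0+4·0+2·8+5·4 = 36 | 6·6 = 36
B: 4·0+4·0+2·1+5·8 = 42 | 6·7 = 42
gcd(4,4,2,5,6) = 1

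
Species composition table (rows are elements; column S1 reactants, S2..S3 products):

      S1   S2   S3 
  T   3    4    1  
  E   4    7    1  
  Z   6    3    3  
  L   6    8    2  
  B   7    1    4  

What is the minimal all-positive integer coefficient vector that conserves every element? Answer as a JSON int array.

T: 3·3 = 9 | 1·4+5·1 = 9
E: 3·4 = 12 | 1·7+5·1 = 12
Z: 3·6 = 18 | 1·3+5·3 = 18
L: 3·6 = 18 | 1·8+5·2 = 18
B: 3·7 = 21 | 1·1+5·4 = 21
gcd(3,1,5) = 1

Coefficients: [3, 1, 5]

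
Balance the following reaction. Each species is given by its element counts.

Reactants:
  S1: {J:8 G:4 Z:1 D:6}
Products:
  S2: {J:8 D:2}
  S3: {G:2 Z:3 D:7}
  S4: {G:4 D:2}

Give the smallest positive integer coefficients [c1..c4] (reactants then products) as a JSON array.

J: 6·8 = 48 | 6·8+2·0+5·0 = 48
G: 6·4 = 24 | 6·0+2·2+5·4 = 24
Z: 6·1 = 6 | 6·0+2·3+5·0 = 6
D: 6·6 = 36 | 6·2+2·7+5·2 = 36
gcd(6,6,2,5) = 1

Coefficients: [6, 6, 2, 5]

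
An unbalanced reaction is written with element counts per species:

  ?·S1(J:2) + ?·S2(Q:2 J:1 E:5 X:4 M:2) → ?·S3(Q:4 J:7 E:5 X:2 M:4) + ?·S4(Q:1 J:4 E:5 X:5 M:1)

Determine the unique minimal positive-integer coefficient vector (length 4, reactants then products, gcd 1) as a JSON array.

Coefficients: [6, 3, 1, 2]

Q: 6·0+3·2 = 6 | 1·4+2·1 = 6
J: 6·2+3·1 = 15 | 1·7+2·4 = 15
E: 6·0+3·5 = 15 | 1·5+2·5 = 15
X: 6·0+3·4 = 12 | 1·2+2·5 = 12
M: 6·0+3·2 = 6 | 1·4+2·1 = 6
gcd(6,3,1,2) = 1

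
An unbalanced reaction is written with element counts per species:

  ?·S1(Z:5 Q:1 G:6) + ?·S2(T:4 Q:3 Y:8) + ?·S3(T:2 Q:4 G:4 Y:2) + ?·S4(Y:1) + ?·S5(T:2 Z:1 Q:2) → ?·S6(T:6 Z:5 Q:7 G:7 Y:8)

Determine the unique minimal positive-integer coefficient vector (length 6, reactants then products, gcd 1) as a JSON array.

Coefficients: [5, 5, 3, 2, 5, 6]

T: 5·0+5·4+3·2+2·0+5·2 = 36 | 6·6 = 36
Z: 5·5+5·0+3·0+2·0+5·1 = 30 | 6·5 = 30
Q: 5·1+5·3+3·4+2·0+5·2 = 42 | 6·7 = 42
G: 5·6+5·0+3·4+2·0+5·0 = 42 | 6·7 = 42
Y: 5·0+5·8+3·2+2·1+5·0 = 48 | 6·8 = 48
gcd(5,5,3,2,5,6) = 1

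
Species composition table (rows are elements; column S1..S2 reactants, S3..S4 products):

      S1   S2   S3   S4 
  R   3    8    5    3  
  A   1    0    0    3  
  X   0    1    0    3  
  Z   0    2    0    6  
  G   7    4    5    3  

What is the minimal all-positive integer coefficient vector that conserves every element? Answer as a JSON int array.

R: 3·3+3·8 = 33 | 6·5+1·3 = 33
A: 3·1+3·0 = 3 | 6·0+1·3 = 3
X: 3·0+3·1 = 3 | 6·0+1·3 = 3
Z: 3·0+3·2 = 6 | 6·0+1·6 = 6
G: 3·7+3·4 = 33 | 6·5+1·3 = 33
gcd(3,3,6,1) = 1

Coefficients: [3, 3, 6, 1]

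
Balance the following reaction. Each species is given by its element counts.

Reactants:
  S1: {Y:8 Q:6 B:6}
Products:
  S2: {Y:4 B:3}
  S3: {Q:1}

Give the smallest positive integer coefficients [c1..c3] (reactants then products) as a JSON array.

Coefficients: [1, 2, 6]

Y: 1·8 = 8 | 2·4+6·0 = 8
Q: 1·6 = 6 | 2·0+6·1 = 6
B: 1·6 = 6 | 2·3+6·0 = 6
gcd(1,2,6) = 1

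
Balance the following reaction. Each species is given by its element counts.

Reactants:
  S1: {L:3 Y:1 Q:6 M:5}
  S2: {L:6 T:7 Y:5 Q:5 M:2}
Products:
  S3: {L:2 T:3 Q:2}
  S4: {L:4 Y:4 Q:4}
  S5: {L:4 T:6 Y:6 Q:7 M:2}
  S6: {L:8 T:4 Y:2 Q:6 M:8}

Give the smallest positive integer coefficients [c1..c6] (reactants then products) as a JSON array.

L: 4·3+6·6 = 48 | 2·2+1·4+4·4+3·8 = 48
T: 4·0+6·7 = 42 | 2·3+1·0+4·6+3·4 = 42
Y: 4·1+6·5 = 34 | 2·0+1·4+4·6+3·2 = 34
Q: 4·6+6·5 = 54 | 2·2+1·4+4·7+3·6 = 54
M: 4·5+6·2 = 32 | 2·0+1·0+4·2+3·8 = 32
gcd(4,6,2,1,4,3) = 1

Coefficients: [4, 6, 2, 1, 4, 3]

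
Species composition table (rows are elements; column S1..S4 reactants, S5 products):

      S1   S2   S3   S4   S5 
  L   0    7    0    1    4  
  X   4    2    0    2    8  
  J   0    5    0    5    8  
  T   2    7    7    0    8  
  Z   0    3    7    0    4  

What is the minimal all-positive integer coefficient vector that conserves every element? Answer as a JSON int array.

L: 6·0+2·7+2·0+6·1 = 20 | 5·4 = 20
X: 6·4+2·2+2·0+6·2 = 40 | 5·8 = 40
J: 6·0+2·5+2·0+6·5 = 40 | 5·8 = 40
T: 6·2+2·7+2·7+6·0 = 40 | 5·8 = 40
Z: 6·0+2·3+2·7+6·0 = 20 | 5·4 = 20
gcd(6,2,2,6,5) = 1

Coefficients: [6, 2, 2, 6, 5]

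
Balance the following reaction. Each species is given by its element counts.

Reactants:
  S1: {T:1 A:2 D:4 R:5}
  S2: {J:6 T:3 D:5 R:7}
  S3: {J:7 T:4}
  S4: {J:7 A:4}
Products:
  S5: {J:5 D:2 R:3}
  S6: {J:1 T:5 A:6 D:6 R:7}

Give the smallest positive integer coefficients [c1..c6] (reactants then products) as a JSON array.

Coefficients: [5, 2, 1, 2, 6, 3]

J: 5·0+2·6+1·7+2·7 = 33 | 6·5+3·1 = 33
T: 5·1+2·3+1·4+2·0 = 15 | 6·0+3·5 = 15
A: 5·2+2·0+1·0+2·4 = 18 | 6·0+3·6 = 18
D: 5·4+2·5+1·0+2·0 = 30 | 6·2+3·6 = 30
R: 5·5+2·7+1·0+2·0 = 39 | 6·3+3·7 = 39
gcd(5,2,1,2,6,3) = 1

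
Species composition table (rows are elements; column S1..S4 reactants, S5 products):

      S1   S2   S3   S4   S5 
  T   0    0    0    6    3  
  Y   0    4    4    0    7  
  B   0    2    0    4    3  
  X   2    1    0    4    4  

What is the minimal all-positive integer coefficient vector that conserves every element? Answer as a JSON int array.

Coefficients: [3, 2, 5, 2, 4]

T: 3·0+2·0+5·0+2·6 = 12 | 4·3 = 12
Y: 3·0+2·4+5·4+2·0 = 28 | 4·7 = 28
B: 3·0+2·2+5·0+2·4 = 12 | 4·3 = 12
X: 3·2+2·1+5·0+2·4 = 16 | 4·4 = 16
gcd(3,2,5,2,4) = 1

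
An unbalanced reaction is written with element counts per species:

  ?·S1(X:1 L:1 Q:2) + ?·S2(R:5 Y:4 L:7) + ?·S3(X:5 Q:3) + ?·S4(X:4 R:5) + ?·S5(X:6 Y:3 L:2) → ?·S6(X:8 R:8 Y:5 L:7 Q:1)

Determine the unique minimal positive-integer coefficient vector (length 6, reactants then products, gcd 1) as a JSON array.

Coefficients: [1, 4, 1, 4, 3, 5]

X: 1·1+4·0+1·5+4·4+3·6 = 40 | 5·8 = 40
R: 1·0+4·5+1·0+4·5+3·0 = 40 | 5·8 = 40
Y: 1·0+4·4+1·0+4·0+3·3 = 25 | 5·5 = 25
L: 1·1+4·7+1·0+4·0+3·2 = 35 | 5·7 = 35
Q: 1·2+4·0+1·3+4·0+3·0 = 5 | 5·1 = 5
gcd(1,4,1,4,3,5) = 1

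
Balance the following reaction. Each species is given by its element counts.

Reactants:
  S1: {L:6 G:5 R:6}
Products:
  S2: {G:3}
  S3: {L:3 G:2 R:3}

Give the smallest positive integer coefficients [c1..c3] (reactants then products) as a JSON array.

L: 3·6 = 18 | 1·0+6·3 = 18
G: 3·5 = 15 | 1·3+6·2 = 15
R: 3·6 = 18 | 1·0+6·3 = 18
gcd(3,1,6) = 1

Coefficients: [3, 1, 6]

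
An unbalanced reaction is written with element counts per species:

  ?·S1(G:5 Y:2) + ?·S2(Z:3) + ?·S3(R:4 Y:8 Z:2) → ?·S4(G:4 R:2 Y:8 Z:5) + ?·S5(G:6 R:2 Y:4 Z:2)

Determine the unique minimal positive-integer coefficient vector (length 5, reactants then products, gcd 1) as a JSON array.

G: 6·5+5·0+3·0 = 30 | 3·4+3·6 = 30
R: 6·0+5·0+3·4 = 12 | 3·2+3·2 = 12
Y: 6·2+5·0+3·8 = 36 | 3·8+3·4 = 36
Z: 6·0+5·3+3·2 = 21 | 3·5+3·2 = 21
gcd(6,5,3,3,3) = 1

Coefficients: [6, 5, 3, 3, 3]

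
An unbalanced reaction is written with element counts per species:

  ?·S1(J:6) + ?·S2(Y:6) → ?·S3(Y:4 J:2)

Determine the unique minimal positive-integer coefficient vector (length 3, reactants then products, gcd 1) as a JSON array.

Coefficients: [1, 2, 3]

Y: 1·0+2·6 = 12 | 3·4 = 12
J: 1·6+2·0 = 6 | 3·2 = 6
gcd(1,2,3) = 1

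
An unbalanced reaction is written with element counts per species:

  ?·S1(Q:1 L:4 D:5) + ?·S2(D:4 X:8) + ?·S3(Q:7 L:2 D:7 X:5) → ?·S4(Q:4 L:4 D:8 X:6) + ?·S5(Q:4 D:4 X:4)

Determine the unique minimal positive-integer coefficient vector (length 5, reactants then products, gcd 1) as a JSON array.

Coefficients: [2, 3, 6, 5, 6]

Q: 2·1+3·0+6·7 = 44 | 5·4+6·4 = 44
L: 2·4+3·0+6·2 = 20 | 5·4+6·0 = 20
D: 2·5+3·4+6·7 = 64 | 5·8+6·4 = 64
X: 2·0+3·8+6·5 = 54 | 5·6+6·4 = 54
gcd(2,3,6,5,6) = 1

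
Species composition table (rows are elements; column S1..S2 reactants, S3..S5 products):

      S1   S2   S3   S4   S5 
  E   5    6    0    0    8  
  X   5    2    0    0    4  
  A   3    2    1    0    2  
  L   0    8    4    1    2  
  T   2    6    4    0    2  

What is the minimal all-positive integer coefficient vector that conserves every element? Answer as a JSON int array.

E: 2·5+5·6 = 40 | 6·0+6·0+5·8 = 40
X: 2·5+5·2 = 20 | 6·0+6·0+5·4 = 20
A: 2·3+5·2 = 16 | 6·1+6·0+5·2 = 16
L: 2·0+5·8 = 40 | 6·4+6·1+5·2 = 40
T: 2·2+5·6 = 34 | 6·4+6·0+5·2 = 34
gcd(2,5,6,6,5) = 1

Coefficients: [2, 5, 6, 6, 5]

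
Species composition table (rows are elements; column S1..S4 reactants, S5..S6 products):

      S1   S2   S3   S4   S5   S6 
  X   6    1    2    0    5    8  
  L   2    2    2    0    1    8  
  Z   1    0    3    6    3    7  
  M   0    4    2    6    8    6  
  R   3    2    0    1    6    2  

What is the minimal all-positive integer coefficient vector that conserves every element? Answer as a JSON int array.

X: 3·6+4·1+6·2+1·0 = 34 | 2·5+3·8 = 34
L: 3·2+4·2+6·2+1·0 = 26 | 2·1+3·8 = 26
Z: 3·1+4·0+6·3+1·6 = 27 | 2·3+3·7 = 27
M: 3·0+4·4+6·2+1·6 = 34 | 2·8+3·6 = 34
R: 3·3+4·2+6·0+1·1 = 18 | 2·6+3·2 = 18
gcd(3,4,6,1,2,3) = 1

Coefficients: [3, 4, 6, 1, 2, 3]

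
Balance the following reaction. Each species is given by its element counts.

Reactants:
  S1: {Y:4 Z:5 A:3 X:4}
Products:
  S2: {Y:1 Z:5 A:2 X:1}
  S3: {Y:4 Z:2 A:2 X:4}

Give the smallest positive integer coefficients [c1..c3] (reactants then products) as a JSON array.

Y: 6·4 = 24 | 4·1+5·4 = 24
Z: 6·5 = 30 | 4·5+5·2 = 30
A: 6·3 = 18 | 4·2+5·2 = 18
X: 6·4 = 24 | 4·1+5·4 = 24
gcd(6,4,5) = 1

Coefficients: [6, 4, 5]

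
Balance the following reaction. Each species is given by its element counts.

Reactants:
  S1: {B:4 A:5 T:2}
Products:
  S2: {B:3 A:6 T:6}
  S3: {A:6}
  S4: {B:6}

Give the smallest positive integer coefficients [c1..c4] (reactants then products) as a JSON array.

B: 6·4 = 24 | 2·3+3·0+3·6 = 24
A: 6·5 = 30 | 2·6+3·6+3·0 = 30
T: 6·2 = 12 | 2·6+3·0+3·0 = 12
gcd(6,2,3,3) = 1

Coefficients: [6, 2, 3, 3]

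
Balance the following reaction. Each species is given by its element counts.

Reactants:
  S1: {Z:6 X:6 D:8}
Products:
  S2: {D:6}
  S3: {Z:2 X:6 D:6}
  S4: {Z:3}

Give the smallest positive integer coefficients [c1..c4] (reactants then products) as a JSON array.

Z: 3·6 = 18 | 1·0+3·2+4·3 = 18
X: 3·6 = 18 | 1·0+3·6+4·0 = 18
D: 3·8 = 24 | 1·6+3·6+4·0 = 24
gcd(3,1,3,4) = 1

Coefficients: [3, 1, 3, 4]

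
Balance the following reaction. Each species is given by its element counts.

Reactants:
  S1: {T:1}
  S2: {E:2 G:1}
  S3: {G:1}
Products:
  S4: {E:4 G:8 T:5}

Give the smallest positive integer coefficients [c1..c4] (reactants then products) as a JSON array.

E: 5·0+2·2+6·0 = 4 | 1·4 = 4
G: 5·0+2·1+6·1 = 8 | 1·8 = 8
T: 5·1+2·0+6·0 = 5 | 1·5 = 5
gcd(5,2,6,1) = 1

Coefficients: [5, 2, 6, 1]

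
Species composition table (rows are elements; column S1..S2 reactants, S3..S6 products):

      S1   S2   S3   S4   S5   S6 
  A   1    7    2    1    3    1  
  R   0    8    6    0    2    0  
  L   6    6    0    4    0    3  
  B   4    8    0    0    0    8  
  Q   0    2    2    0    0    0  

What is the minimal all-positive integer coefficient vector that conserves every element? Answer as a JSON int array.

Coefficients: [2, 5, 5, 6, 5, 6]

A: 2·1+5·7 = 37 | 5·2+6·1+5·3+6·1 = 37
R: 2·0+5·8 = 40 | 5·6+6·0+5·2+6·0 = 40
L: 2·6+5·6 = 42 | 5·0+6·4+5·0+6·3 = 42
B: 2·4+5·8 = 48 | 5·0+6·0+5·0+6·8 = 48
Q: 2·0+5·2 = 10 | 5·2+6·0+5·0+6·0 = 10
gcd(2,5,5,6,5,6) = 1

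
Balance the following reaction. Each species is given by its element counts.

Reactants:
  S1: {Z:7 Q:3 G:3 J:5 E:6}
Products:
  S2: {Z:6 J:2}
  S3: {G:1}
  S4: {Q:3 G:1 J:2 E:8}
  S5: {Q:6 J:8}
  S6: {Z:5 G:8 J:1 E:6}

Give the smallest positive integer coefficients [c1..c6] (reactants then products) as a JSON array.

Coefficients: [5, 5, 4, 3, 1, 1]

Z: 5·7 = 35 | 5·6+4·0+3·0+1·0+1·5 = 35
Q: 5·3 = 15 | 5·0+4·0+3·3+1·6+1·0 = 15
G: 5·3 = 15 | 5·0+4·1+3·1+1·0+1·8 = 15
J: 5·5 = 25 | 5·2+4·0+3·2+1·8+1·1 = 25
E: 5·6 = 30 | 5·0+4·0+3·8+1·0+1·6 = 30
gcd(5,5,4,3,1,1) = 1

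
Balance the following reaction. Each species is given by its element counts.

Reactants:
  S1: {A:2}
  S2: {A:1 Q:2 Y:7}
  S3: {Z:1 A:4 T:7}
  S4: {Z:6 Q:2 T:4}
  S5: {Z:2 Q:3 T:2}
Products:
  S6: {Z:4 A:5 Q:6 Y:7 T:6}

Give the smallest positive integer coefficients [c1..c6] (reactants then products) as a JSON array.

Z: 6·0+5·0+2·1+1·6+6·2 = 20 | 5·4 = 20
A: 6·2+5·1+2·4+1·0+6·0 = 25 | 5·5 = 25
Q: 6·0+5·2+2·0+1·2+6·3 = 30 | 5·6 = 30
Y: 6·0+5·7+2·0+1·0+6·0 = 35 | 5·7 = 35
T: 6·0+5·0+2·7+1·4+6·2 = 30 | 5·6 = 30
gcd(6,5,2,1,6,5) = 1

Coefficients: [6, 5, 2, 1, 6, 5]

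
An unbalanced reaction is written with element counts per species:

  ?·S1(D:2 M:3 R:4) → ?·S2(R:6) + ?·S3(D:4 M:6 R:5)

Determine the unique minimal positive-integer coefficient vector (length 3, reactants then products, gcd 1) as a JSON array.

D: 4·2 = 8 | 1·0+2·4 = 8
M: 4·3 = 12 | 1·0+2·6 = 12
R: 4·4 = 16 | 1·6+2·5 = 16
gcd(4,1,2) = 1

Coefficients: [4, 1, 2]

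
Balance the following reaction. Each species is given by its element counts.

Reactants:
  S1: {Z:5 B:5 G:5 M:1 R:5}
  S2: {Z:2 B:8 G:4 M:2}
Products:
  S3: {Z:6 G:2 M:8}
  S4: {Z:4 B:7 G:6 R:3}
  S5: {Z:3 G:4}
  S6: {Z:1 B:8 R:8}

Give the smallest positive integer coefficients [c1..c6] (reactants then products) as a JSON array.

Coefficients: [6, 1, 1, 2, 5, 3]

Z: 6·5+1·2 = 32 | 1·6+2·4+5·3+3·1 = 32
B: 6·5+1·8 = 38 | 1·0+2·7+5·0+3·8 = 38
G: 6·5+1·4 = 34 | 1·2+2·6+5·4+3·0 = 34
M: 6·1+1·2 = 8 | 1·8+2·0+5·0+3·0 = 8
R: 6·5+1·0 = 30 | 1·0+2·3+5·0+3·8 = 30
gcd(6,1,1,2,5,3) = 1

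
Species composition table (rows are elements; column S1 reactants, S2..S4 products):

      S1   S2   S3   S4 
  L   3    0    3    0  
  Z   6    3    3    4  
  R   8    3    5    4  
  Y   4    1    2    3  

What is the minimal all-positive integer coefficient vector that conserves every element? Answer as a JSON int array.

Coefficients: [5, 1, 5, 3]

L: 5·3 = 15 | 1·0+5·3+3·0 = 15
Z: 5·6 = 30 | 1·3+5·3+3·4 = 30
R: 5·8 = 40 | 1·3+5·5+3·4 = 40
Y: 5·4 = 20 | 1·1+5·2+3·3 = 20
gcd(5,1,5,3) = 1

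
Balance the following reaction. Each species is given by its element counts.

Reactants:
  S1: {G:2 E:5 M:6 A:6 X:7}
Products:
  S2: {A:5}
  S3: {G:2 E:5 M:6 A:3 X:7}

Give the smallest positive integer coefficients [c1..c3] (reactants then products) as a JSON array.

G: 5·2 = 10 | 3·0+5·2 = 10
E: 5·5 = 25 | 3·0+5·5 = 25
M: 5·6 = 30 | 3·0+5·6 = 30
A: 5·6 = 30 | 3·5+5·3 = 30
X: 5·7 = 35 | 3·0+5·7 = 35
gcd(5,3,5) = 1

Coefficients: [5, 3, 5]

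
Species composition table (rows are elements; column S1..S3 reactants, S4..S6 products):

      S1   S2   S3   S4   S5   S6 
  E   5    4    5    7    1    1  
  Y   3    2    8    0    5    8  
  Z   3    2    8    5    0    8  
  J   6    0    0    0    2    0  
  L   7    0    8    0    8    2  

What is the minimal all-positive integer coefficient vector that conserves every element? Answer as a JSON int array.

E: 2·5+4·4+5·5 = 51 | 6·7+6·1+3·1 = 51
Y: 2·3+4·2+5·8 = 54 | 6·0+6·5+3·8 = 54
Z: 2·3+4·2+5·8 = 54 | 6·5+6·0+3·8 = 54
J: 2·6+4·0+5·0 = 12 | 6·0+6·2+3·0 = 12
L: 2·7+4·0+5·8 = 54 | 6·0+6·8+3·2 = 54
gcd(2,4,5,6,6,3) = 1

Coefficients: [2, 4, 5, 6, 6, 3]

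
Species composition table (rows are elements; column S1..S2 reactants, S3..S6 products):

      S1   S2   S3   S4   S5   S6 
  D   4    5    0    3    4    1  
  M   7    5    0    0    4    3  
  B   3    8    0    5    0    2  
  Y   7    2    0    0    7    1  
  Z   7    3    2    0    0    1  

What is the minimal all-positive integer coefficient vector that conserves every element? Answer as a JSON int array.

D: 1·4+3·5 = 19 | 5·0+3·3+1·4+6·1 = 19
M: 1·7+3·5 = 22 | 5·0+3·0+1·4+6·3 = 22
B: 1·3+3·8 = 27 | 5·0+3·5+1·0+6·2 = 27
Y: 1·7+3·2 = 13 | 5·0+3·0+1·7+6·1 = 13
Z: 1·7+3·3 = 16 | 5·2+3·0+1·0+6·1 = 16
gcd(1,3,5,3,1,6) = 1

Coefficients: [1, 3, 5, 3, 1, 6]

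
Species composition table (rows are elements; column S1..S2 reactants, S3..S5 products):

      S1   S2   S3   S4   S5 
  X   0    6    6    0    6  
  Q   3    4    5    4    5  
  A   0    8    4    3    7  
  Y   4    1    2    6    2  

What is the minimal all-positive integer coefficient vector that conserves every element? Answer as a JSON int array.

X: 6·0+6·6 = 36 | 1·6+3·0+5·6 = 36
Q: 6·3+6·4 = 42 | 1·5+3·4+5·5 = 42
A: 6·0+6·8 = 48 | 1·4+3·3+5·7 = 48
Y: 6·4+6·1 = 30 | 1·2+3·6+5·2 = 30
gcd(6,6,1,3,5) = 1

Coefficients: [6, 6, 1, 3, 5]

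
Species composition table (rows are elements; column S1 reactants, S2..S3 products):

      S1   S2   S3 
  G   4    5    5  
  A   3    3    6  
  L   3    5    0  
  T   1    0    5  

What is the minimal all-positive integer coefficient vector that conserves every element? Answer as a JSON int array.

G: 5·4 = 20 | 3·5+1·5 = 20
A: 5·3 = 15 | 3·3+1·6 = 15
L: 5·3 = 15 | 3·5+1·0 = 15
T: 5·1 = 5 | 3·0+1·5 = 5
gcd(5,3,1) = 1

Coefficients: [5, 3, 1]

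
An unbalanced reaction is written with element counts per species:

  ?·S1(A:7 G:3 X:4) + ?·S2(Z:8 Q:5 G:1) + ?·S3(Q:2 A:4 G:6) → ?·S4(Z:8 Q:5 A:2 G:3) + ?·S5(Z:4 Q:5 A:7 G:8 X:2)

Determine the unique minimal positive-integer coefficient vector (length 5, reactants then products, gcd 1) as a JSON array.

Z: 2·0+5·8+5·0 = 40 | 3·8+4·4 = 40
Q: 2·0+5·5+5·2 = 35 | 3·5+4·5 = 35
A: 2·7+5·0+5·4 = 34 | 3·2+4·7 = 34
G: 2·3+5·1+5·6 = 41 | 3·3+4·8 = 41
X: 2·4+5·0+5·0 = 8 | 3·0+4·2 = 8
gcd(2,5,5,3,4) = 1

Coefficients: [2, 5, 5, 3, 4]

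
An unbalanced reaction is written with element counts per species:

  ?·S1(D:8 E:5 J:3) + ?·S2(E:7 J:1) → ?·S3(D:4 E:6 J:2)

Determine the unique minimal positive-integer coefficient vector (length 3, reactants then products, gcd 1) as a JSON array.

Coefficients: [1, 1, 2]

D: 1·8+1·0 = 8 | 2·4 = 8
E: 1·5+1·7 = 12 | 2·6 = 12
J: 1·3+1·1 = 4 | 2·2 = 4
gcd(1,1,2) = 1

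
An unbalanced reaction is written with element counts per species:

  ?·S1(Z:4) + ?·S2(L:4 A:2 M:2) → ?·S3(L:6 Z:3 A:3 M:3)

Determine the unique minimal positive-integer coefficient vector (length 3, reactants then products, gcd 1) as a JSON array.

L: 3·0+6·4 = 24 | 4·6 = 24
Z: 3·4+6·0 = 12 | 4·3 = 12
A: 3·0+6·2 = 12 | 4·3 = 12
M: 3·0+6·2 = 12 | 4·3 = 12
gcd(3,6,4) = 1

Coefficients: [3, 6, 4]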